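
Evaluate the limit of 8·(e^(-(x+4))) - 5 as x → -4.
Direct substitution at x = -4 gives 3.

Final answer: 3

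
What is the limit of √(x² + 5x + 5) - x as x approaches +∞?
This is an ∞ − ∞ indeterminate form.
Multiply and divide by the conjugate √(x²+5x + 5) + x; the x² terms cancel, leaving (5x + 5)/(√(x²+5x + 5)+x) → 5/2.
Limit = 5/2.

Final answer: 5/2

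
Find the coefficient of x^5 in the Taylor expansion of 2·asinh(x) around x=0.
Expand to order 5: 2·asinh(x) = 3·x^5/20 - x^3/3 + 2·x + O(x^6).
The coefficient of x^5 is 3/20.

Final answer: 3/20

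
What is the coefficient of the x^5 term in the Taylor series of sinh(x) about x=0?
Expand to order 5: sinh(x) = x^5/120 + x^3/6 + x + O(x^6).
The coefficient of x^5 is 1/120.

Final answer: 1/120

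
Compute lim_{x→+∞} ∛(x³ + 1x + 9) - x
This is an ∞ − ∞ indeterminate form.
Multiply by (A² + AB + B²)/(A² + AB + B²) where A = ∛(x³+1x + 9), B = x to use A³ − B³ = (A−B)(A²+AB+B²); the x³ terms cancel, leaving (1x + 9)/(A²+AB+B²) with denominator ~ 3x², so the limit is 0.
Limit = 0.

Final answer: 0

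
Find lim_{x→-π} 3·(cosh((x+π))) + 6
Direct substitution at x = -π gives 9.

Final answer: 9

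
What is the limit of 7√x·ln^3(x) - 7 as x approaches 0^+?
The product is a 0·∞ indeterminate form at x → 0⁺.
Rewrite the product as 7·ln^3(x) / x^(-1/2) and apply L'Hôpital, or use the standard hierarchy x^(-1/2) ≫ |ln x|^3 as x → 0⁺.
The indeterminate product → 0, so the limit = -7.

Final answer: -7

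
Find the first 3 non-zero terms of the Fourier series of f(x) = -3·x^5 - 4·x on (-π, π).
(-728 - 6·π^4 + 120·π^2)·sin(x) + (-15·π^2 + 53/2 + 3·π^4)·sin(2·x) + (-2·π^4 - 152/27 + 40·π^2/9)·sin(3·x)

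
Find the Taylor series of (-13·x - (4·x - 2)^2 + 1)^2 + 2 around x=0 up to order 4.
256·x^4 - 96·x^3 + 105·x^2 - 18·x + 11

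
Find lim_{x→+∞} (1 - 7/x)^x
As x → +∞: this is the defining limit (1 - 7/x)^x → e^(-7).
Limit = e^(-7).

Final answer: e^(-7)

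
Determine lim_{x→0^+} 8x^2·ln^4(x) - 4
The product is a 0·∞ indeterminate form at x → 0⁺.
Rewrite the product as 8·ln^4(x) / x^(-2) and apply L'Hôpital, or use the standard hierarchy x^(-2) ≫ |ln x|^4 as x → 0⁺.
The indeterminate product → 0, so the limit = -4.

Final answer: -4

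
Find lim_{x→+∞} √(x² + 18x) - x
This is an ∞ − ∞ indeterminate form.
Multiply and divide by the conjugate √(x²+18x) + x; the x² terms cancel, leaving (18x)/(√(x²+18x)+x) → 18/2 = 9.
Limit = 9.

Final answer: 9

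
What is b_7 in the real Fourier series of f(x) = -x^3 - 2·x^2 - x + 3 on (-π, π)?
b_7 = (1/π) ∫_{-π}^{π} f(x)·sin(7x) dx.
Evaluate the integral (use parity and integration by parts as needed): b_7 = -2·π^2/7 - 86/343.

Final answer: -2·π^2/7 - 86/343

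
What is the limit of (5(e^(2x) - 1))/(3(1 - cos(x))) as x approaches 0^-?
Both numerator and denominator → 0 as x → 0^-; this is a 0/0 indeterminate form.
Expand each to leading order near x = 0: numerator ~ 10·x, denominator ~ 3·x^2/2.
The limit of the ratio is -∞.

Final answer: -∞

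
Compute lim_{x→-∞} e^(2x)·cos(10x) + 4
Evaluate the dominant behaviour as x → -∞; each term tends to a finite value or vanishes.
Limit = 4.

Final answer: 4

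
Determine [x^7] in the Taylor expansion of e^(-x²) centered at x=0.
Expand to order 7: e^(-x²) = -x^6/6 + x^4/2 - x^2 + 1 + O(x^8).
The coefficient of x^7 is 0.

Final answer: 0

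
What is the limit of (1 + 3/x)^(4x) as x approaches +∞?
As x → +∞: write (1 + 3/x)^(4x) = ((1 + 3/x)^x)^4 → (e^3)^4 = e^12.
Limit = e^(12).

Final answer: e^(12)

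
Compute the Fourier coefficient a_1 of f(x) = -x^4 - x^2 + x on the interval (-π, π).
a_1 = (1/π) ∫_{-π}^{π} f(x)·cos(1x) dx.
Evaluate the integral (use parity and integration by parts as needed): a_1 = -44 + 8·π^2.

Final answer: -44 + 8·π^2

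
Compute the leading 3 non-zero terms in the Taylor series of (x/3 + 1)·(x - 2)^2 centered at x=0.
-x^2/3 - 8·x/3 + 4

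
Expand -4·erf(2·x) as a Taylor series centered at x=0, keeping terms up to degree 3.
64·x^3/(3·√(π)) - 16·x/√(π)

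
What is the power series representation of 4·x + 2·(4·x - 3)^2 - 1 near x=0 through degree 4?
32·x^2 - 44·x + 17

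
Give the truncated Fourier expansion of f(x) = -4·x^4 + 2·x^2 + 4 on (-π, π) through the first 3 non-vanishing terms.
(-200 + 32·π^2)·cos(x) + (14 - 8·π^2)·cos(2·x) - 4·π^4/5 + 4 + 2·π^2/3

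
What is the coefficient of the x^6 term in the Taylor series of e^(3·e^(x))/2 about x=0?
4117·e^(3)/480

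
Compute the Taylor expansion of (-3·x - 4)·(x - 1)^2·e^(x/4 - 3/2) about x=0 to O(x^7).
-5491·x^6·e^(-3/2)/737280 - 337·x^5·e^(-3/2)/3840 - 1037·x^4·e^(-3/2)/1536 - 113·x^3·e^(-3/2)/48 + 25·x^2·e^(-3/2)/8 + 4·x·e^(-3/2) - 4·e^(-3/2)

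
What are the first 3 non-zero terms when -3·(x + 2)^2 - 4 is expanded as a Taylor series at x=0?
-3·x^2 - 12·x - 16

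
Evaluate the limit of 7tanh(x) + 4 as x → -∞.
Evaluate the dominant behaviour as x → -∞; each term tends to a finite value or vanishes.
Limit = -3.

Final answer: -3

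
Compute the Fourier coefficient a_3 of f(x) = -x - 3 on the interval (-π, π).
a_3 = (1/π) ∫_{-π}^{π} f(x)·cos(3x) dx.
Evaluate the integral (use parity and integration by parts as needed): a_3 = 0.

Final answer: 0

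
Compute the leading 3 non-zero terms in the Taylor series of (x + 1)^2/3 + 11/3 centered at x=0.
x^2/3 + 2·x/3 + 4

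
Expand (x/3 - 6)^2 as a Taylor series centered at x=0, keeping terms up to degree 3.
x^2/9 - 4·x + 36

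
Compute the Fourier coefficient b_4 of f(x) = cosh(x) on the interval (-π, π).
b_4 = (1/π) ∫_{-π}^{π} f(x)·sin(4x) dx.
Evaluate the integral (use parity and integration by parts as needed): b_4 = 0.

Final answer: 0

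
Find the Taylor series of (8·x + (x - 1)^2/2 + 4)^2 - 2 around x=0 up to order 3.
7·x^3 + 107·x^2/2 + 63·x + 73/4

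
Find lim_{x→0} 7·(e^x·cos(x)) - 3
Direct substitution at x = 0 gives 4.

Final answer: 4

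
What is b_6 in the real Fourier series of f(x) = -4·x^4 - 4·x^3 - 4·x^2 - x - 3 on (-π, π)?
b_6 = (1/π) ∫_{-π}^{π} f(x)·sin(6x) dx.
Evaluate the integral (use parity and integration by parts as needed): b_6 = 1/9 + 4·π^2/3.

Final answer: 1/9 + 4·π^2/3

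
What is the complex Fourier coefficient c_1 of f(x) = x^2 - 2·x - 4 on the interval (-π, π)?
Compute the real Fourier coefficients first: a_1 = -4, b_1 = -4.
Then c_1 = (a_1 − i·b_1)/2 = -2 + 2·i.

Final answer: -2 + 2·i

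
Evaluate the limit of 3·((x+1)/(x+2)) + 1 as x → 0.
Direct substitution at x = 0 gives 5/2.

Final answer: 5/2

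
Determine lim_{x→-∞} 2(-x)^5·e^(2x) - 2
The product is a 0·∞ indeterminate form at x → -∞.
Rewrite the product as 2(-x)^5 / e^(-2x) (an ∞/∞ form) and apply L'Hôpital, or use the standard hierarchy e^(2|x|) ≫ |(-x)^5| as x → -∞.
The indeterminate product → 0, so the limit = -2.

Final answer: -2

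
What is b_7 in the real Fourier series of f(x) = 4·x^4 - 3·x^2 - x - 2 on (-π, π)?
b_7 = (1/π) ∫_{-π}^{π} f(x)·sin(7x) dx.
Evaluate the integral (use parity and integration by parts as needed): b_7 = -2/7.

Final answer: -2/7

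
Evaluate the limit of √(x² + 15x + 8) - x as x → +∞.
This is an ∞ − ∞ indeterminate form.
Multiply and divide by the conjugate √(x²+15x + 8) + x; the x² terms cancel, leaving (15x + 8)/(√(x²+15x + 8)+x) → 15/2.
Limit = 15/2.

Final answer: 15/2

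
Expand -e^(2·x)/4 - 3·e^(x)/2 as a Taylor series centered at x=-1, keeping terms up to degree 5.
(-6·e - 1)·e^(-2)/4 + (-3·e - 1)·e^(-2)·(x + 1)/2 + (-3·e - 2)·e^(-2)·(x + 1)^2/4 + (-3·e - 4)·e^(-2)·(x + 1)^3/12 + (-3·e - 8)·e^(-2)·(x + 1)^4/48 + (-16 - 3·e)·e^(-2)·(x + 1)^5/240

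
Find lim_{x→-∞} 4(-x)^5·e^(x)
This is a 0·∞ indeterminate form at x → -∞.
Rewrite the product as 4(-x)^5 / e^(-x) (an ∞/∞ form) and apply L'Hôpital, or use the standard hierarchy e^(|x|) ≫ |(-x)^5| as x → -∞.
The indeterminate product → 0, so the limit = 0.

Final answer: 0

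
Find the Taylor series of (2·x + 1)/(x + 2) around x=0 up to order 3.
3·x^3/16 - 3·x^2/8 + 3·x/4 + 1/2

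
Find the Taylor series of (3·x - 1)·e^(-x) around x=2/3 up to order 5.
e^(-2/3) + 2·e^(-2/3)·(x - 2/3) - 5·e^(-2/3)·(x - 2/3)^2/2 + 4·e^(-2/3)·(x - 2/3)^3/3 - 11·e^(-2/3)·(x - 2/3)^4/24 + 7·e^(-2/3)·(x - 2/3)^5/60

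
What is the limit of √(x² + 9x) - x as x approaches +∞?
This is an ∞ − ∞ indeterminate form.
Multiply and divide by the conjugate √(x²+9x) + x; the x² terms cancel, leaving (9x)/(√(x²+9x)+x) → 9/2.
Limit = 9/2.

Final answer: 9/2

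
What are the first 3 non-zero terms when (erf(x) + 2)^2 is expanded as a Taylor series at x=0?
4·x^2/π + 8·x/√(π) + 4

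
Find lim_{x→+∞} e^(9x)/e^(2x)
This is an ∞/∞ indeterminate form as x → +∞.
Rewrite e^(9x)/e^(2x) = e^((9−2)x) = e^(7x); the exponent coefficient is 7 > 0 so e^(7x) → ∞.
Limit = ∞.

Final answer: ∞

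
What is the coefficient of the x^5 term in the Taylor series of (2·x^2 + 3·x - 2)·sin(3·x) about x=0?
Expand to order 5: (2·x^2 + 3·x - 2)·sin(3·x) = -261·x^5/20 - 27·x^4/2 + 15·x^3 + 9·x^2 - 6·x + O(x^6).
The coefficient of x^5 is -261/20.

Final answer: -261/20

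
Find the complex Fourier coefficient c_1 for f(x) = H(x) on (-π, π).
Compute the real Fourier coefficients first: a_1 = 0, b_1 = 2/π.
Then c_1 = (a_1 − i·b_1)/2 = -i/π.

Final answer: -i/π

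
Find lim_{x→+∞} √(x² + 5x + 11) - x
This is an ∞ − ∞ indeterminate form.
Multiply and divide by the conjugate √(x²+5x + 11) + x; the x² terms cancel, leaving (5x + 11)/(√(x²+5x + 11)+x) → 5/2.
Limit = 5/2.

Final answer: 5/2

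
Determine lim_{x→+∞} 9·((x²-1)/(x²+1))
Evaluate the dominant behaviour as x → +∞; each term tends to a finite value or vanishes.
Limit = 9.

Final answer: 9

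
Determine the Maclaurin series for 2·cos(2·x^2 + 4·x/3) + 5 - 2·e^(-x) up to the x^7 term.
697169·x^7/204120 + 185659·x^6/52488 + 2587·x^5/1620 - 3713·x^4/972 - 5·x^3 - 25·x^2/9 + 2·x + 5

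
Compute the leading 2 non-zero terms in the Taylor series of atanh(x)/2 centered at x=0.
x^3/6 + x/2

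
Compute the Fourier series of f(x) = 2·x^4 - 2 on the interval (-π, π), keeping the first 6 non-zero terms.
(96 - 16·π^2)·cos(x) + (-6 + 4·π^2)·cos(2·x) + (32/27 - 16·π^2/9)·cos(3·x) + (-3/8 + π^2)·cos(4·x) + (96/625 - 16·π^2/25)·cos(5·x) - 2 + 2·π^4/5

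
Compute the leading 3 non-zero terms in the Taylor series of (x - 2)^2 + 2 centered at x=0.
x^2 - 4·x + 6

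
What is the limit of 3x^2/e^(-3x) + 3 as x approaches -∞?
The quotient is an ∞/∞ indeterminate form as x → -∞.
Compare growth rates of the dominant terms (exponentials ≫ polynomials ≫ logarithms), or apply L'Hôpital's rule; the quotient → 0.
Adding the constant: 0 + 3 = 3. Limit = 3.

Final answer: 3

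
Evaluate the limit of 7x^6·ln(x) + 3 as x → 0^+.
The product is a 0·∞ indeterminate form at x → 0⁺.
Rewrite the product as 7·ln(x) / x^(-6) and apply L'Hôpital, or use the standard hierarchy x^(-6) ≫ |ln x| as x → 0⁺.
The indeterminate product → 0, so the limit = 3.

Final answer: 3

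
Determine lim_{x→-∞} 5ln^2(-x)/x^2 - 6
The quotient is an ∞/∞ indeterminate form as x → -∞.
Compare growth rates of the dominant terms (exponentials ≫ polynomials ≫ logarithms), or apply L'Hôpital's rule; the quotient → 0.
Adding the constant: 0 - 6 = -6. Limit = -6.

Final answer: -6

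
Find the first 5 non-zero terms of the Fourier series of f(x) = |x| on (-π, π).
-4·cos(x)/π - 4·cos(3·x)/(9·π) - 4·cos(5·x)/(25·π) - 4·cos(7·x)/(49·π) + π/2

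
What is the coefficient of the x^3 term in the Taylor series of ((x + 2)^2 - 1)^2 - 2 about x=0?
Expand to order 3: ((x + 2)^2 - 1)^2 - 2 = 8·x^3 + 22·x^2 + 24·x + 7 + O(x^4).
The coefficient of x^3 is 8.

Final answer: 8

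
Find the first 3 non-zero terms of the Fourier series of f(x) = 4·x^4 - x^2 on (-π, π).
(196 - 32·π^2)·cos(x) + (-13 + 8·π^2)·cos(2·x) - π^2/3 + 4·π^4/5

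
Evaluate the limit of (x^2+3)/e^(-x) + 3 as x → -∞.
The quotient is an ∞/∞ indeterminate form as x → -∞.
Compare growth rates of the dominant terms (exponentials ≫ polynomials ≫ logarithms), or apply L'Hôpital's rule; the quotient → 0.
Adding the constant: 0 + 3 = 3. Limit = 3.

Final answer: 3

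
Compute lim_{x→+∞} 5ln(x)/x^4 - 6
The quotient is an ∞/∞ indeterminate form as x → +∞.
The polynomial denominator x^4 dominates the logarithmic numerator (any positive power of x ≫ ln(x) as x → ∞), so the quotient → 0.
Adding the constant: 0 - 6 = -6. Limit = -6.

Final answer: -6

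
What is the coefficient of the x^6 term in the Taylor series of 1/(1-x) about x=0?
Expand to order 6: 1/(1-x) = x^6 + x^5 + x^4 + x^3 + x^2 + x + 1 + O(x^7).
The coefficient of x^6 is 1.

Final answer: 1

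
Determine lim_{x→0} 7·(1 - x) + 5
Direct substitution at x = 0 gives 12.

Final answer: 12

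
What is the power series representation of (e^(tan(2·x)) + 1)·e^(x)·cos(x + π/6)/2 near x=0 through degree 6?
x^6·(-77/18 + 179·√(3)/30) + x^5·(-53/20 + 37·√(3)/10) + x^4·(-5/3 + 9·√(3)/4) + x^3·(-7/6 + 4·√(3)/3) + x^2·(-1 + √(3)) + x·(-1/2 + √(3)) + √(3)/2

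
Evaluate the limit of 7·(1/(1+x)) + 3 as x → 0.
Direct substitution at x = 0 gives 10.

Final answer: 10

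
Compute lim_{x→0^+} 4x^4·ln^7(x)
This is a 0·∞ indeterminate form at x → 0⁺.
Rewrite the product as 4·ln^7(x) / x^(-4) and apply L'Hôpital, or use the standard hierarchy x^(-4) ≫ |ln x|^7 as x → 0⁺.
The indeterminate product → 0, so the limit = 0.

Final answer: 0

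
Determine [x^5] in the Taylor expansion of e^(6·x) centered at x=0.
Expand to order 5: e^(6·x) = 324·x^5/5 + 54·x^4 + 36·x^3 + 18·x^2 + 6·x + 1 + O(x^6).
The coefficient of x^5 is 324/5.

Final answer: 324/5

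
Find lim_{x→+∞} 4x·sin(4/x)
As x → +∞: let u = 4/x → 0⁺; then 4·x·sin(4/x) = 4·4·sin(u)/u → 4·4·1 = 16.
Limit = 16.

Final answer: 16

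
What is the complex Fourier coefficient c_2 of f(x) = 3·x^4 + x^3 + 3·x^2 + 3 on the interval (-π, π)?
Compute the real Fourier coefficients first: a_2 = -6 + 6·π^2, b_2 = 3/2 - π^2.
Then c_2 = (a_2 − i·b_2)/2 = -3 + 3·π^2 - 3·i/4 + i·π^2/2.

Final answer: -3 + 3·π^2 - 3·i/4 + i·π^2/2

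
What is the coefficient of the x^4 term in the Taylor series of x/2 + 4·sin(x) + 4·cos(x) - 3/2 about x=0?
Expand to order 4: x/2 + 4·sin(x) + 4·cos(x) - 3/2 = x^4/6 - 2·x^3/3 - 2·x^2 + 9·x/2 + 5/2 + O(x^5).
The coefficient of x^4 is 1/6.

Final answer: 1/6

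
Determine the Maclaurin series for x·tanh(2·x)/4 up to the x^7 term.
16·x^6/15 - 2·x^4/3 + x^2/2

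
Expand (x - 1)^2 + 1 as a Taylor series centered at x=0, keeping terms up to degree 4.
x^2 - 2·x + 2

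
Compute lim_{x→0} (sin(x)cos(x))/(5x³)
Both numerator and denominator → 0 as x → 0; this is a 0/0 indeterminate form.
Expand each to leading order near x = 0: numerator ~ x, denominator ~ 5·x^3.
The limit of the ratio is ∞.

Final answer: ∞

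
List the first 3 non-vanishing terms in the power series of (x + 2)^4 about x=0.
24·x^2 + 32·x + 16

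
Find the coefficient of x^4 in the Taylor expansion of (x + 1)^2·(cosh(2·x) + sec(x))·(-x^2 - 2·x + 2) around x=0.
Expand to order 4: (x + 1)^2·(cosh(2·x) + sec(x))·(-x^2 - 2·x + 2) = -31·x^4/4 - 3·x^3 - x^2 + 4·x + 4 + O(x^5).
The coefficient of x^4 is -31/4.

Final answer: -31/4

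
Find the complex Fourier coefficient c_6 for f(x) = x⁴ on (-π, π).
Compute the real Fourier coefficients first: a_6 = -1/27 + 2·π^2/9, b_6 = 0.
Then c_6 = (a_6 − i·b_6)/2 = -1/54 + π^2/9.

Final answer: -1/54 + π^2/9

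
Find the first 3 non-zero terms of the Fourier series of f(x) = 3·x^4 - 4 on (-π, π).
(144 - 24·π^2)·cos(x) + (-9 + 6·π^2)·cos(2·x) - 4 + 3·π^4/5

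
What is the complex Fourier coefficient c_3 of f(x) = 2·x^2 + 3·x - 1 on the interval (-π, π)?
Compute the real Fourier coefficients first: a_3 = -8/9, b_3 = 2.
Then c_3 = (a_3 − i·b_3)/2 = -4/9 - i.

Final answer: -4/9 - i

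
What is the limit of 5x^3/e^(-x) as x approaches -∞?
This is an ∞/∞ indeterminate form as x → -∞.
Compare growth rates of the dominant terms (exponentials ≫ polynomials ≫ logarithms), or apply L'Hôpital's rule; the quotient → 0.
Limit = 0.

Final answer: 0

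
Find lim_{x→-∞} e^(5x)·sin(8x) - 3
Evaluate the dominant behaviour as x → -∞; each term tends to a finite value or vanishes.
Limit = -3.

Final answer: -3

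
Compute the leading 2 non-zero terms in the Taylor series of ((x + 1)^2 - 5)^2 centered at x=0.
16 - 16·x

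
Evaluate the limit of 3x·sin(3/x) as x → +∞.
As x → +∞: let u = 3/x → 0⁺; then 3·x·sin(3/x) = 3·3·sin(u)/u → 3·3·1 = 9.
Limit = 9.

Final answer: 9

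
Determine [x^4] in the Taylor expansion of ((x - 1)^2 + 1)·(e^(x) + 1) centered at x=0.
Expand to order 4: ((x - 1)^2 + 1)·(e^(x) + 1) = x^4/4 + x^3/3 + x^2 - 2·x + 4 + O(x^5).
The coefficient of x^4 is 1/4.

Final answer: 1/4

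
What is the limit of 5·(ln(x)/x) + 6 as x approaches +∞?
Evaluate the dominant behaviour as x → +∞; each term tends to a finite value or vanishes.
Limit = 6.

Final answer: 6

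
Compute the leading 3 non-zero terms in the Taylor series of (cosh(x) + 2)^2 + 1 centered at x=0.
x^4/2 + 3·x^2 + 10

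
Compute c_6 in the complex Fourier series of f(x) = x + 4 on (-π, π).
Compute the real Fourier coefficients first: a_6 = 0, b_6 = -1/3.
Then c_6 = (a_6 − i·b_6)/2 = i/6.

Final answer: i/6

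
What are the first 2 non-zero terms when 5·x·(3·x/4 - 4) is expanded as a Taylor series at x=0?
15·x^2/4 - 20·x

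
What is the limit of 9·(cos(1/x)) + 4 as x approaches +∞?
Evaluate the dominant behaviour as x → +∞; each term tends to a finite value or vanishes.
Limit = 13.

Final answer: 13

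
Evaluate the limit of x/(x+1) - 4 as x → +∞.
Evaluate the dominant behaviour as x → +∞; each term tends to a finite value or vanishes.
Limit = -3.

Final answer: -3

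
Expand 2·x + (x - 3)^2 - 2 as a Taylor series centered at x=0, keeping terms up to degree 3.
x^2 - 4·x + 7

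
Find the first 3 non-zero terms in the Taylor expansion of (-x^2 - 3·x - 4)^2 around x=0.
17·x^2 + 24·x + 16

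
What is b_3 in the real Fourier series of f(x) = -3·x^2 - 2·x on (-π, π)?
b_3 = (1/π) ∫_{-π}^{π} f(x)·sin(3x) dx.
Evaluate the integral (use parity and integration by parts as needed): b_3 = -4/3.

Final answer: -4/3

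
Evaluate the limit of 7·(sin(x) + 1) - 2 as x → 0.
Direct substitution at x = 0 gives 5.

Final answer: 5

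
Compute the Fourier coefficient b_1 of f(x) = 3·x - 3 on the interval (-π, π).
b_1 = (1/π) ∫_{-π}^{π} f(x)·sin(1x) dx.
Evaluate the integral (use parity and integration by parts as needed): b_1 = 6.

Final answer: 6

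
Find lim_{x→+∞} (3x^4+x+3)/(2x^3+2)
This is an ∞/∞ indeterminate form as x → +∞.
Divide numerator and denominator by x^4 and let the lower-order terms vanish; the numerator's degree 4 exceeds the denominator's degree 3, so the quotient diverges.
Limit = ∞.

Final answer: ∞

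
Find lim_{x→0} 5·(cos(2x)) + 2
Direct substitution at x = 0 gives 7.

Final answer: 7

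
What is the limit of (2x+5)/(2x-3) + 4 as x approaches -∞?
Evaluate the dominant behaviour as x → -∞; each term tends to a finite value or vanishes.
Limit = 5.

Final answer: 5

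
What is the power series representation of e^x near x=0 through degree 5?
x^5/120 + x^4/24 + x^3/6 + x^2/2 + x + 1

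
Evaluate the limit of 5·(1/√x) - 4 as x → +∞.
Evaluate the dominant behaviour as x → +∞; each term tends to a finite value or vanishes.
Limit = -4.

Final answer: -4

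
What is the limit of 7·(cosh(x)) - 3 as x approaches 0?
Direct substitution at x = 0 gives 4.

Final answer: 4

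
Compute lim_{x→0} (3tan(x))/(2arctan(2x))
Both numerator and denominator → 0 as x → 0; this is a 0/0 indeterminate form.
Expand each to leading order near x = 0: numerator ~ 3·x, denominator ~ 4·x.
The limit of the ratio is 3/4.

Final answer: 3/4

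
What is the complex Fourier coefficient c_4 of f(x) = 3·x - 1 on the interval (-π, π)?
Compute the real Fourier coefficients first: a_4 = 0, b_4 = -3/2.
Then c_4 = (a_4 − i·b_4)/2 = 3·i/4.

Final answer: 3·i/4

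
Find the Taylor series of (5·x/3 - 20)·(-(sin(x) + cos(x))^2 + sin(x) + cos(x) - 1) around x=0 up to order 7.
-1531·x^7/3024 - 29·x^6/72 + 377·x^5/72 + 10·x^4/9 - 145·x^3/6 + 25·x^2/3 + 55·x/3 + 20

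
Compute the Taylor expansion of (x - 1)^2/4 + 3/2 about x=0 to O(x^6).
x^2/4 - x/2 + 7/4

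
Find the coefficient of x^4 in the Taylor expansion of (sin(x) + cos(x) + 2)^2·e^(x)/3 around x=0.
Expand to order 4: (sin(x) + cos(x) + 2)^2·e^(x)/3 = -35·x^4/72 + x^3/6 + 17·x^2/6 + 5·x + 3 + O(x^5).
The coefficient of x^4 is -35/72.

Final answer: -35/72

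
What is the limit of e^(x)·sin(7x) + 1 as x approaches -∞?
Evaluate the dominant behaviour as x → -∞; each term tends to a finite value or vanishes.
Limit = 1.

Final answer: 1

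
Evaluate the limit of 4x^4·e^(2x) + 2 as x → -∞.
The product is a 0·∞ indeterminate form at x → -∞.
Rewrite the product as 4x^4 / e^(-2x) (an ∞/∞ form) and apply L'Hôpital, or use the standard hierarchy e^(2|x|) ≫ |x^4| as x → -∞.
The indeterminate product → 0, so the limit = 2.

Final answer: 2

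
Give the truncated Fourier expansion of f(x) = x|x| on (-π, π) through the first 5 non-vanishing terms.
(-8 + 2·π^2)·sin(x)/π - π·sin(2·x) + (-8 + 18·π^2)·sin(3·x)/(27·π) - π·sin(4·x)/2 + (-8 + 50·π^2)·sin(5·x)/(125·π)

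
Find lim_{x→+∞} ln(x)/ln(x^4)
This is an ∞/∞ indeterminate form as x → +∞.
Write ln(x^4) = 4·ln(x), reducing the quotient to 1/4.
Limit = 1/4.

Final answer: 1/4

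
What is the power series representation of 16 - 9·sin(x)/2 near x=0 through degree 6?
-3·x^5/80 + 3·x^3/4 - 9·x/2 + 16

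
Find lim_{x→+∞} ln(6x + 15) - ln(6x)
This is an ∞ − ∞ indeterminate form.
Combine the logarithms: ln(6x+15) − ln(6x) = ln((6x+15)/(6x)) = ln(1 + 15/(6x)) → ln(1) = 0.
Limit = 0.

Final answer: 0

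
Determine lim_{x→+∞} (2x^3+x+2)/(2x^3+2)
This is an ∞/∞ indeterminate form as x → +∞.
Divide numerator and denominator by x^3 and let the lower-order terms vanish; the leading terms give 2/2 = 1.
Limit = 1.

Final answer: 1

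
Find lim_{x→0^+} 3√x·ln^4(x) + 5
The product is a 0·∞ indeterminate form at x → 0⁺.
Rewrite the product as 3·ln^4(x) / x^(-1/2) and apply L'Hôpital, or use the standard hierarchy x^(-1/2) ≫ |ln x|^4 as x → 0⁺.
The indeterminate product → 0, so the limit = 5.

Final answer: 5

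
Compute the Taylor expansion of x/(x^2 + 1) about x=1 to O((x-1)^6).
1/2 - (x - 1)^2/4 + (x - 1)^3/4 - (x - 1)^4/8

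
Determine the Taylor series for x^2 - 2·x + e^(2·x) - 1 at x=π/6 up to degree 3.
-π/3 - 1 + π^2/36 + e^(π/3) + (-2 + π/3 + 2·e^(π/3))·(x - π/6) + (1 + 2·e^(π/3))·(x - π/6)^2 + 4·e^(π/3)·(x - π/6)^3/3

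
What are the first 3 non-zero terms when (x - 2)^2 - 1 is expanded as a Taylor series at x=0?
x^2 - 4·x + 3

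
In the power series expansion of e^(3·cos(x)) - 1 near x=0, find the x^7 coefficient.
Expand to order 7: e^(3·cos(x)) - 1 = -181·x^6·e^(3)/240 + 5·x^4·e^(3)/4 - 3·x^2·e^(3)/2 - 1 + e^(3) + O(x^8).
The coefficient of x^7 is 0.

Final answer: 0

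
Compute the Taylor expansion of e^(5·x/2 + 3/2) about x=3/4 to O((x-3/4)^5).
e^(27/8) + 5·e^(27/8)·(x - 3/4)/2 + 25·e^(27/8)·(x - 3/4)^2/8 + 125·e^(27/8)·(x - 3/4)^3/48 + 625·e^(27/8)·(x - 3/4)^4/384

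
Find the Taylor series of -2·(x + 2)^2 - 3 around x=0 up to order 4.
-2·x^2 - 8·x - 11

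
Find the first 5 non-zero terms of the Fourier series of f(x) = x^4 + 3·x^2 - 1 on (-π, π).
(36 - 8·π^2)·cos(x) + 2·π^2·cos(2·x) + (-8·π^2/9 - 20/27)·cos(3·x) + (9/16 + π^2/2)·cos(4·x) - 1 + π^2 + π^4/5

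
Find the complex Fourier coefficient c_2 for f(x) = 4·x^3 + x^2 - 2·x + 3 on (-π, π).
Compute the real Fourier coefficients first: a_2 = 1, b_2 = 8 - 4·π^2.
Then c_2 = (a_2 − i·b_2)/2 = 1/2 - 4·i + 2·i·π^2.

Final answer: 1/2 - 4·i + 2·i·π^2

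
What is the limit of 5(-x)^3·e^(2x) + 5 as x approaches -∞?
The product is a 0·∞ indeterminate form at x → -∞.
Rewrite the product as 5(-x)^3 / e^(-2x) (an ∞/∞ form) and apply L'Hôpital, or use the standard hierarchy e^(2|x|) ≫ |(-x)^3| as x → -∞.
The indeterminate product → 0, so the limit = 5.

Final answer: 5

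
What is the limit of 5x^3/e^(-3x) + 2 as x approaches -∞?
The quotient is an ∞/∞ indeterminate form as x → -∞.
Compare growth rates of the dominant terms (exponentials ≫ polynomials ≫ logarithms), or apply L'Hôpital's rule; the quotient → 0.
Adding the constant: 0 + 2 = 2. Limit = 2.

Final answer: 2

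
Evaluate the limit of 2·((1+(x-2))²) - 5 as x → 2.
Direct substitution at x = 2 gives -3.

Final answer: -3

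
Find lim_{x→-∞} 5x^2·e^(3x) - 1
The product is a 0·∞ indeterminate form at x → -∞.
Rewrite the product as 5x^2 / e^(-3x) (an ∞/∞ form) and apply L'Hôpital, or use the standard hierarchy e^(3|x|) ≫ |x^2| as x → -∞.
The indeterminate product → 0, so the limit = -1.

Final answer: -1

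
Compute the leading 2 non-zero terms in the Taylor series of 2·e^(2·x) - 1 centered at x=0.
4·x + 1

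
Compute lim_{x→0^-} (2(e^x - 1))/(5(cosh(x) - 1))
Both numerator and denominator → 0 as x → 0^-; this is a 0/0 indeterminate form.
Expand each to leading order near x = 0: numerator ~ 2·x, denominator ~ 5·x^2/2.
The limit of the ratio is -∞.

Final answer: -∞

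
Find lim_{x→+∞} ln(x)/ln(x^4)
This is an ∞/∞ indeterminate form as x → +∞.
Write ln(x^4) = 4·ln(x), reducing the quotient to 1/4.
Limit = 1/4.

Final answer: 1/4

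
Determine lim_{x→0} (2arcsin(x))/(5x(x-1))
Both numerator and denominator → 0 as x → 0; this is a 0/0 indeterminate form.
Expand each to leading order near x = 0: numerator ~ 2·x, denominator ~ -5·x.
The limit of the ratio is -2/5.

Final answer: -2/5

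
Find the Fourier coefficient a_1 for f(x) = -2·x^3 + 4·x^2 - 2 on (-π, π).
a_1 = (1/π) ∫_{-π}^{π} f(x)·cos(1x) dx.
Evaluate the integral (use parity and integration by parts as needed): a_1 = -16.

Final answer: -16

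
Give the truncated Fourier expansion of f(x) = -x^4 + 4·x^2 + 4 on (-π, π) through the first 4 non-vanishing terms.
(-64 + 8·π^2)·cos(x) + (7 - 2·π^2)·cos(2·x) + (-64/27 + 8·π^2/9)·cos(3·x) - π^4/5 + 4 + 4·π^2/3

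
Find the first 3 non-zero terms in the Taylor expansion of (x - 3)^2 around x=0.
x^2 - 6·x + 9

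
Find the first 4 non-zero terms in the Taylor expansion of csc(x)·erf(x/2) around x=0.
19·x^6/(17280·√(π)) + 17·x^4/(1440·√(π)) + x^2/(12·√(π)) + 1/√(π)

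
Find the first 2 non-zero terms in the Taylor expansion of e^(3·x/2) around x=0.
3·x/2 + 1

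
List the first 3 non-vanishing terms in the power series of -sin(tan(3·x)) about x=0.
243·x^5/40 - 9·x^3/2 - 3·x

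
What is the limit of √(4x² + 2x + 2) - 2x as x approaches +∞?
As x → +∞: multiply by the conjugate to get (2x+2)/(√(4x²+2x+2)+2x); the denominator ~ 4x, so the limit is 2/4 = 1/2.
Limit = 1/2.

Final answer: 1/2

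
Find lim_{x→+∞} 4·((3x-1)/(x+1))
Evaluate the dominant behaviour as x → +∞; each term tends to a finite value or vanishes.
Limit = 12.

Final answer: 12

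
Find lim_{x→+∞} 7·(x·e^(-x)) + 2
Evaluate the dominant behaviour as x → +∞; each term tends to a finite value or vanishes.
Limit = 2.

Final answer: 2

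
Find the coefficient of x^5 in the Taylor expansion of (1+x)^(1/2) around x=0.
Expand to order 5: (1+x)^(1/2) = 7·x^5/256 - 5·x^4/128 + x^3/16 - x^2/8 + x/2 + 1 + O(x^6).
The coefficient of x^5 is 7/256.

Final answer: 7/256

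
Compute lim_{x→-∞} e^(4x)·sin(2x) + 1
Evaluate the dominant behaviour as x → -∞; each term tends to a finite value or vanishes.
Limit = 1.

Final answer: 1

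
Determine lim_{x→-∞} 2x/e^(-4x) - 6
The quotient is an ∞/∞ indeterminate form as x → -∞.
Compare growth rates of the dominant terms (exponentials ≫ polynomials ≫ logarithms), or apply L'Hôpital's rule; the quotient → 0.
Adding the constant: 0 - 6 = -6. Limit = -6.

Final answer: -6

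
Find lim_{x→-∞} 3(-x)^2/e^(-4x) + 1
The quotient is an ∞/∞ indeterminate form as x → -∞.
Compare growth rates of the dominant terms (exponentials ≫ polynomials ≫ logarithms), or apply L'Hôpital's rule; the quotient → 0.
Adding the constant: 0 + 1 = 1. Limit = 1.

Final answer: 1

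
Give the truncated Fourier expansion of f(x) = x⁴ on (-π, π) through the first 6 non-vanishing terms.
(48 - 8·π^2)·cos(x) + (-3 + 2·π^2)·cos(2·x) + (16/27 - 8·π^2/9)·cos(3·x) + (-3/16 + π^2/2)·cos(4·x) + (48/625 - 8·π^2/25)·cos(5·x) + π^4/5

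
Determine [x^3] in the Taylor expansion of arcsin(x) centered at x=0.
Expand to order 3: arcsin(x) = x^3/6 + x + O(x^4).
The coefficient of x^3 is 1/6.

Final answer: 1/6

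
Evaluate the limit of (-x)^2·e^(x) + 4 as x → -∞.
The product is a 0·∞ indeterminate form at x → -∞.
Rewrite the product as (-x)^2 / e^(-x) (an ∞/∞ form) and apply L'Hôpital, or use the standard hierarchy e^(|x|) ≫ |(-x)^2| as x → -∞.
The indeterminate product → 0, so the limit = 4.

Final answer: 4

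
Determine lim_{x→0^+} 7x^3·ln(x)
This is a 0·∞ indeterminate form at x → 0⁺.
Rewrite the product as 7·ln(x) / x^(-3) and apply L'Hôpital, or use the standard hierarchy x^(-3) ≫ |ln x| as x → 0⁺.
The indeterminate product → 0, so the limit = 0.

Final answer: 0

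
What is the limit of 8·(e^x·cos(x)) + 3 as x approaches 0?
Direct substitution at x = 0 gives 11.

Final answer: 11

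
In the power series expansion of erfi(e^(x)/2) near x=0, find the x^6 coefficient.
Expand to order 6: erfi(e^(x)/2) = 5339·x^6·e^(1/4)/(23040·√(π)) + 601·x^5·e^(1/4)/(1920·√(π)) + 79·x^4·e^(1/4)/(192·√(π)) + 13·x^3·e^(1/4)/(24·√(π)) + 3·x^2·e^(1/4)/(4·√(π)) + x·e^(1/4)/√(π) + erfi(1/2) + O(x^7).
The coefficient of x^6 is 5339·e^(1/4)/(23040·√(π)).

Final answer: 5339·e^(1/4)/(23040·√(π))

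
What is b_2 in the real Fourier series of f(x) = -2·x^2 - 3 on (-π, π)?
b_2 = (1/π) ∫_{-π}^{π} f(x)·sin(2x) dx.
Evaluate the integral (use parity and integration by parts as needed): b_2 = 0.

Final answer: 0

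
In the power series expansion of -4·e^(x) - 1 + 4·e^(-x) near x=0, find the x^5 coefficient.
Expand to order 5: -4·e^(x) - 1 + 4·e^(-x) = -x^5/15 - 4·x^3/3 - 8·x - 1 + O(x^6).
The coefficient of x^5 is -1/15.

Final answer: -1/15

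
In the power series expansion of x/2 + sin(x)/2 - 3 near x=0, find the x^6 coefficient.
Expand to order 6: x/2 + sin(x)/2 - 3 = x^5/240 - x^3/12 + x - 3 + O(x^7).
The coefficient of x^6 is 0.

Final answer: 0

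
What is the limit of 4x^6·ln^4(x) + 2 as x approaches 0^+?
The product is a 0·∞ indeterminate form at x → 0⁺.
Rewrite the product as 4·ln^4(x) / x^(-6) and apply L'Hôpital, or use the standard hierarchy x^(-6) ≫ |ln x|^4 as x → 0⁺.
The indeterminate product → 0, so the limit = 2.

Final answer: 2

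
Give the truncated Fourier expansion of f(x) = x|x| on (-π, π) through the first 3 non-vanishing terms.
(-8 + 2·π^2)·sin(x)/π - π·sin(2·x) + (-8 + 18·π^2)·sin(3·x)/(27·π)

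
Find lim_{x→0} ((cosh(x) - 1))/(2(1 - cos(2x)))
Both numerator and denominator → 0 as x → 0; this is a 0/0 indeterminate form.
Expand each to leading order near x = 0: numerator ~ x^2/2, denominator ~ 4·x^2.
The limit of the ratio is 1/8.

Final answer: 1/8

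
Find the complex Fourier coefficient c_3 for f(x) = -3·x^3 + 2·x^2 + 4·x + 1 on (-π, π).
Compute the real Fourier coefficients first: a_3 = -8/9, b_3 = 4 - 2·π^2.
Then c_3 = (a_3 − i·b_3)/2 = -4/9 - 2·i + i·π^2.

Final answer: -4/9 - 2·i + i·π^2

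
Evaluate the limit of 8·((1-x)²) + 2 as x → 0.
Direct substitution at x = 0 gives 10.

Final answer: 10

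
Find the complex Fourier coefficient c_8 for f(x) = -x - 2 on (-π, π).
Compute the real Fourier coefficients first: a_8 = 0, b_8 = 1/4.
Then c_8 = (a_8 − i·b_8)/2 = -i/8.

Final answer: -i/8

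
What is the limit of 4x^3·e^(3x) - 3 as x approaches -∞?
The product is a 0·∞ indeterminate form at x → -∞.
Rewrite the product as 4x^3 / e^(-3x) (an ∞/∞ form) and apply L'Hôpital, or use the standard hierarchy e^(3|x|) ≫ |x^3| as x → -∞.
The indeterminate product → 0, so the limit = -3.

Final answer: -3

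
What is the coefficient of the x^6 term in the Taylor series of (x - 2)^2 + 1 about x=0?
Expand to order 6: (x - 2)^2 + 1 = x^2 - 4·x + 5 + O(x^7).
The coefficient of x^6 is 0.

Final answer: 0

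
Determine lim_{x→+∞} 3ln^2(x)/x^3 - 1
The quotient is an ∞/∞ indeterminate form as x → +∞.
The polynomial denominator x^3 dominates the logarithmic numerator (any positive power of x ≫ ln^2(x) as x → ∞), so the quotient → 0.
Adding the constant: 0 - 1 = -1. Limit = -1.

Final answer: -1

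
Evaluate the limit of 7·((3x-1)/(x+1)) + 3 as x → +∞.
Evaluate the dominant behaviour as x → +∞; each term tends to a finite value or vanishes.
Limit = 24.

Final answer: 24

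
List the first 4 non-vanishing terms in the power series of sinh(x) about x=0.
x^7/5040 + x^5/120 + x^3/6 + x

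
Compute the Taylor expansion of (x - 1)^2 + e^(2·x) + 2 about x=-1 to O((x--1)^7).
(1 + 6·e^(2))·e^(-2) + (2 - 4·e^(2))·e^(-2)·(x + 1) + (2 + e^(2))·e^(-2)·(x + 1)^2 + 4·e^(-2)·(x + 1)^3/3 + 2·e^(-2)·(x + 1)^4/3 + 4·e^(-2)·(x + 1)^5/15 + 4·e^(-2)·(x + 1)^6/45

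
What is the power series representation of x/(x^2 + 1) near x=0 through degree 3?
-x^3 + x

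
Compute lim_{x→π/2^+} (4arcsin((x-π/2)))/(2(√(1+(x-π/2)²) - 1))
Both numerator and denominator → 0 as x → π/2^+; this is a 0/0 indeterminate form.
Expand each to leading order near x = π/2: numerator ~ 4·(x - π/2), denominator ~ (x - π/2)^2.
The limit of the ratio is ∞.

Final answer: ∞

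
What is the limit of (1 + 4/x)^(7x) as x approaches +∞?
As x → +∞: write (1 + 4/x)^(7x) = ((1 + 4/x)^x)^7 → (e^4)^7 = e^28.
Limit = e^(28).

Final answer: e^(28)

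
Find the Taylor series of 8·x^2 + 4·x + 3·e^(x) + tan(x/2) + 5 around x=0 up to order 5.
7·x^5/240 + x^4/8 + 13·x^3/24 + 19·x^2/2 + 15·x/2 + 8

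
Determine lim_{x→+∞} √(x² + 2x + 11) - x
This is an ∞ − ∞ indeterminate form.
Multiply and divide by the conjugate √(x²+2x + 11) + x; the x² terms cancel, leaving (2x + 11)/(√(x²+2x + 11)+x) → 2/2 = 1.
Limit = 1.

Final answer: 1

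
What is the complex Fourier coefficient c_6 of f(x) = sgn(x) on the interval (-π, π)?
Compute the real Fourier coefficients first: a_6 = 0, b_6 = 0.
Then c_6 = (a_6 − i·b_6)/2 = 0.

Final answer: 0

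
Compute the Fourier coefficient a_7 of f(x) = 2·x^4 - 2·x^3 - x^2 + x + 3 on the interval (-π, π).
a_7 = (1/π) ∫_{-π}^{π} f(x)·cos(7x) dx.
Evaluate the integral (use parity and integration by parts as needed): a_7 = 292/2401 - 16·π^2/49.

Final answer: 292/2401 - 16·π^2/49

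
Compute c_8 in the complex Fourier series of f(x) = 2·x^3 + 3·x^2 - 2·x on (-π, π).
Compute the real Fourier coefficients first: a_8 = 3/16, b_8 = 35/64 - π^2/2.
Then c_8 = (a_8 − i·b_8)/2 = 3/32 - 35·i/128 + i·π^2/4.

Final answer: 3/32 - 35·i/128 + i·π^2/4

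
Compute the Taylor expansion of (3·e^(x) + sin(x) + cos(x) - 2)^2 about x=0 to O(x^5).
13·x^4/3 + 28·x^3/3 + 20·x^2 + 16·x + 4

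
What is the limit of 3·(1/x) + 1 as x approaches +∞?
Evaluate the dominant behaviour as x → +∞; each term tends to a finite value or vanishes.
Limit = 1.

Final answer: 1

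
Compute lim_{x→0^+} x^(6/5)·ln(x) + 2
The product is a 0·∞ indeterminate form at x → 0⁺.
Rewrite the product as ln(x) / x^(-6/5) and apply L'Hôpital, or use the standard hierarchy x^(-6/5) ≫ |ln x| as x → 0⁺.
The indeterminate product → 0, so the limit = 2.

Final answer: 2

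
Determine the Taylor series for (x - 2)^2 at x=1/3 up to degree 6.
25/9 - 10·(x - 1/3)/3 + (x - 1/3)^2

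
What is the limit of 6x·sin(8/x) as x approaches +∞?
As x → +∞: let u = 8/x → 0⁺; then 6·x·sin(8/x) = 6·8·sin(u)/u → 6·8·1 = 48.
Limit = 48.

Final answer: 48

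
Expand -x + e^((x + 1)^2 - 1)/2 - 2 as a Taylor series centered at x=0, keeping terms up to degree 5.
13·x^5/10 + 19·x^4/12 + 5·x^3/3 + 3·x^2/2 - 3/2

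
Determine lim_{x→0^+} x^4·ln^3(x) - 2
The product is a 0·∞ indeterminate form at x → 0⁺.
Rewrite the product as ln^3(x) / x^(-4) and apply L'Hôpital, or use the standard hierarchy x^(-4) ≫ |ln x|^3 as x → 0⁺.
The indeterminate product → 0, so the limit = -2.

Final answer: -2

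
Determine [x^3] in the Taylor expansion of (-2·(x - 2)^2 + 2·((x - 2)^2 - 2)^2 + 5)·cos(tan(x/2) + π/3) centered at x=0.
Expand to order 3: (-2·(x - 2)^2 + 2·((x - 2)^2 - 2)^2 + 5)·cos(tan(x/2) + π/3) = x^3·(-917·√(3)/96 - 13/2) + x^2·(6·√(3) + 299/16) + x·(-12 - 5·√(3)/4) + 5/2 + O(x^4).
The coefficient of x^3 is -917·√(3)/96 - 13/2.

Final answer: -917·√(3)/96 - 13/2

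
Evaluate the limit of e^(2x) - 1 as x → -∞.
Evaluate the dominant behaviour as x → -∞; each term tends to a finite value or vanishes.
Limit = -1.

Final answer: -1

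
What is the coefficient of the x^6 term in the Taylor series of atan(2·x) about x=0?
Expand to order 6: atan(2·x) = 32·x^5/5 - 8·x^3/3 + 2·x + O(x^7).
The coefficient of x^6 is 0.

Final answer: 0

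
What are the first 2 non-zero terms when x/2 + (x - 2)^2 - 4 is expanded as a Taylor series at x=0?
x^2 - 7·x/2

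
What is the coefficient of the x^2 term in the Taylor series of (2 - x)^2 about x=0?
Expand to order 2: (2 - x)^2 = x^2 - 4·x + 4 + O(x^3).
The coefficient of x^2 is 1.

Final answer: 1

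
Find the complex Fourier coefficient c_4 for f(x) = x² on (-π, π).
Compute the real Fourier coefficients first: a_4 = 1/4, b_4 = 0.
Then c_4 = (a_4 − i·b_4)/2 = 1/8.

Final answer: 1/8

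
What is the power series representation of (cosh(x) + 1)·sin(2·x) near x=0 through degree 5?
-x^5/20 - 5·x^3/3 + 4·x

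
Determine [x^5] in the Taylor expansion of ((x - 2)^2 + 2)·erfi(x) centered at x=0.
Expand to order 5: ((x - 2)^2 + 2)·erfi(x) = 28·x^5/(15·√(π)) - 8·x^4/(3·√(π)) + 6·x^3/√(π) - 8·x^2/√(π) + 12·x/√(π) + O(x^6).
The coefficient of x^5 is 28/(15·√(π)).

Final answer: 28/(15·√(π))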